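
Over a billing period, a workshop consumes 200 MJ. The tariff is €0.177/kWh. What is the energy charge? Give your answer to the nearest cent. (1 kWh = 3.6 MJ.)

200 MJ × (0.27778 kWh/MJ) = 55.56 kWh
Cost = 55.56 kWh × €0.177/kWh = €9.83

€9.83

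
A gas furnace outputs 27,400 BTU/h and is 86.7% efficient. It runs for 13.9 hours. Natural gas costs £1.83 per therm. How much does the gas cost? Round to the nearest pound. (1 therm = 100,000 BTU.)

£8

Heat delivered = 27,400 BTU/h × 13.9 h = 380,860 BTU
Gas input = 380,860 / 0.867 = 439,285 BTU
= 439,285 / 100,000 = 4.393 therm
Cost = 4.393 × £1.83/therm = £8.04 ≈ £8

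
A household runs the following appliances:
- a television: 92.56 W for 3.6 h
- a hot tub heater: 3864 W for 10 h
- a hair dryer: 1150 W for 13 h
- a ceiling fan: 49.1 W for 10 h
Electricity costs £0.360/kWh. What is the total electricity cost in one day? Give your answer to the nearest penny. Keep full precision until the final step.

£19.59

television: 92.56 W × 3.6 h = 333 Wh = 0.3332 kWh
hot tub heater: 3864 W × 10 h = 38,640 Wh = 38.64 kWh
hair dryer: 1150 W × 13 h = 14,950 Wh = 14.95 kWh
ceiling fan: 49.1 W × 10 h = 491 Wh = 0.491 kWh
Total energy = 0.3332 + 38.64 + 14.95 + 0.491 = 54.41 kWh
Cost = 54.41 kWh × £0.360 = £19.59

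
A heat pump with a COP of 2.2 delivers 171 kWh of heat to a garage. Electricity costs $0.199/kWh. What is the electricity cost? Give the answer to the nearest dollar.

$15

Electrical input = 171 kWh / 2.2 = 77.73 kWh
Cost = 77.73 × $0.199/kWh = $15.47 ≈ $15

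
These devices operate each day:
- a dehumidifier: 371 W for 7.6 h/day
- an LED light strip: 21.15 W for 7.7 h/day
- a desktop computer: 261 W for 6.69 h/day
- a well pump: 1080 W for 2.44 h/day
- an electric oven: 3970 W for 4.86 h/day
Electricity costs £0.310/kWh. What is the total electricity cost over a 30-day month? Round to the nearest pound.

dehumidifier: 371 W × 7.6 h × 30 d = 84,588 Wh = 84.59 kWh
LED light strip: 21.15 W × 7.7 h × 30 d = 4,886 Wh = 4.886 kWh
desktop computer: 261 W × 6.69 h × 30 d = 52,383 Wh = 52.38 kWh
well pump: 1080 W × 2.44 h × 30 d = 79,056 Wh = 79.06 kWh
electric oven: 3970 W × 4.86 h × 30 d = 578,826 Wh = 578.8 kWh
Total energy = 84.59 + 4.886 + 52.38 + 79.06 + 578.8 = 799.7 kWh
Cost = 799.7 kWh × £0.310 = £247.92 ≈ £248

£248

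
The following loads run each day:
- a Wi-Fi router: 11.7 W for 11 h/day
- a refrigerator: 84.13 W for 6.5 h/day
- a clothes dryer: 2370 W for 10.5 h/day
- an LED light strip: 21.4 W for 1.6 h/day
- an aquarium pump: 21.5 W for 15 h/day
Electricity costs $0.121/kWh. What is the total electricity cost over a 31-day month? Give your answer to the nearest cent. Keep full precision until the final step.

Wi-Fi router: 11.7 W × 11 h × 31 d = 3,990 Wh = 3.99 kWh
refrigerator: 84.13 W × 6.5 h × 31 d = 16,952 Wh = 16.95 kWh
clothes dryer: 2370 W × 10.5 h × 31 d = 771,435 Wh = 771.4 kWh
LED light strip: 21.4 W × 1.6 h × 31 d = 1,061 Wh = 1.061 kWh
aquarium pump: 21.5 W × 15 h × 31 d = 9,998 Wh = 9.998 kWh
Total energy = 3.99 + 16.95 + 771.4 + 1.061 + 9.998 = 803.4 kWh
Cost = 803.4 kWh × $0.121 = $97.22

$97.22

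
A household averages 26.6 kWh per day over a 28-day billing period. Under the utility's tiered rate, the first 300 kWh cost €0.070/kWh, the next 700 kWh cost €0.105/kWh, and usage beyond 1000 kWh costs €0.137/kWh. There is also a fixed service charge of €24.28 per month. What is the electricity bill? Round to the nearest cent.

€91.98

Usage = 26.6 kWh/day × 28 days = 744.8 kWh
First 300 kWh × €0.070 = €21.00
Next 444.8 kWh × €0.105 = €46.70
Remaining tier: 0 kWh (not reached)
Energy charge = €67.70; + service €24.28 = €91.98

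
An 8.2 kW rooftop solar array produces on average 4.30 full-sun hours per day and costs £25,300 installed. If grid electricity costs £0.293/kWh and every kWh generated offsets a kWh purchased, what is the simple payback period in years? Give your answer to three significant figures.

6.71 years

Daily generation = 8.2 kW × 4.30 h = 35.26 kWh
Annual generation = 35.26 × 365 = 12870 kWh
Annual savings = 12870 × £0.293 = £3,770.88
Payback = £25,300 / £3,770.88 = 6.71 years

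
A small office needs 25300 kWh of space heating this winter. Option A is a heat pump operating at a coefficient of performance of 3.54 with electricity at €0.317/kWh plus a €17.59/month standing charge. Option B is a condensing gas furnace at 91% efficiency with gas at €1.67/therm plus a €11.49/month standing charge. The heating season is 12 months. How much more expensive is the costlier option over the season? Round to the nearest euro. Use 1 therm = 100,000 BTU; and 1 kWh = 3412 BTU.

€755

Heat load = 25300 kWh × 3412 = 86,323,600 BTU
Gas: input = 86,323,600 / 0.91 = 94,861,099 BTU = 948.6 therm → 948.6 × €1.67 = €1,584.18; + 12 × €11.49 standing = €1,722.06
Heat pump: 86,323,600 BTU / 3412 = 25,300 kWh heat; / 3.54 = 7,147 kWh in → × €0.317 = €2,265.56; + 12 × €17.59 standing = €2,476.64
Difference = |€1,722.06 − €2,476.64| = €754.58 ≈ €755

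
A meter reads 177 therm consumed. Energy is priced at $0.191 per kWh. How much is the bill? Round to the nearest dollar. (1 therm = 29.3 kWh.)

177 therm × (29.3 kWh/therm) = 5,186 kWh
Cost = 5,186 kWh × $0.191/kWh = $990.55 ≈ $991

$991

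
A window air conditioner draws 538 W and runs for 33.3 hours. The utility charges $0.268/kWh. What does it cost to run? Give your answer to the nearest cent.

Energy = 538 W × 33.3 h = 17,915 Wh = 17.92 kWh
Cost = 17.92 kWh × $0.268/kWh = $4.80

$4.80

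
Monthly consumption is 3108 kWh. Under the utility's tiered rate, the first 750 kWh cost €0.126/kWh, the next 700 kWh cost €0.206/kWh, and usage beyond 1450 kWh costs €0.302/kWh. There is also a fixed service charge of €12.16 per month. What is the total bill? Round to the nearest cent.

First 750 kWh × €0.126 = €94.50
Next 700 kWh × €0.206 = €144.20
Remaining 1658 kWh × €0.302 = €500.72
Energy charge = €739.42; + service €12.16 = €751.58

€751.58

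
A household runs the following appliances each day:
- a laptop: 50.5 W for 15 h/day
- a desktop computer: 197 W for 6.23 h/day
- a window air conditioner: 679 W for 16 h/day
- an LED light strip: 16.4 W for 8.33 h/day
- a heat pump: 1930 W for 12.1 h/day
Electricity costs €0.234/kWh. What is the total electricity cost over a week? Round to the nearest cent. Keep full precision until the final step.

laptop: 50.5 W × 15 h × 7 d = 5,302 Wh = 5.303 kWh
desktop computer: 197 W × 6.23 h × 7 d = 8,591 Wh = 8.591 kWh
window air conditioner: 679 W × 16 h × 7 d = 76,048 Wh = 76.05 kWh
LED light strip: 16.4 W × 8.33 h × 7 d = 956 Wh = 0.9563 kWh
heat pump: 1930 W × 12.1 h × 7 d = 163,471 Wh = 163.5 kWh
Total energy = 5.303 + 8.591 + 76.05 + 0.9563 + 163.5 = 254.4 kWh
Cost = 254.4 kWh × €0.234 = €59.52

€59.52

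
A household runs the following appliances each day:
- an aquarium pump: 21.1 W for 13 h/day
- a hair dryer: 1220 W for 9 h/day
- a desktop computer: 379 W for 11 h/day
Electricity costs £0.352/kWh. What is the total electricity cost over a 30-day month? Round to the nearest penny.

£162.87

aquarium pump: 21.1 W × 13 h × 30 d = 8,229 Wh = 8.229 kWh
hair dryer: 1220 W × 9 h × 30 d = 329,400 Wh = 329.4 kWh
desktop computer: 379 W × 11 h × 30 d = 125,070 Wh = 125.1 kWh
Total energy = 8.229 + 329.4 + 125.1 = 462.7 kWh
Cost = 462.7 kWh × £0.352 = £162.87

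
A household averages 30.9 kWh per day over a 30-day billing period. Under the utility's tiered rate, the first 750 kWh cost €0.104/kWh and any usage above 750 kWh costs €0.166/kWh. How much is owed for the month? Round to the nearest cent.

€107.38

Usage = 30.9 kWh/day × 30 days = 927 kWh
First 750 kWh × €0.104 = €78.00
Remaining 177 kWh × €0.166 = €29.38
Total = €107.38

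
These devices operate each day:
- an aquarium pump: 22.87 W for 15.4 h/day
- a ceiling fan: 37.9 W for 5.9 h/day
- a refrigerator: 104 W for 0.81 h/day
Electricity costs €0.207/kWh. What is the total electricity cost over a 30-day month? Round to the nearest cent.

€4.10

aquarium pump: 22.87 W × 15.4 h × 30 d = 10,566 Wh = 10.57 kWh
ceiling fan: 37.9 W × 5.9 h × 30 d = 6,708 Wh = 6.708 kWh
refrigerator: 104 W × 0.81 h × 30 d = 2,527 Wh = 2.527 kWh
Total energy = 10.57 + 6.708 + 2.527 = 19.8 kWh
Cost = 19.8 kWh × €0.207 = €4.10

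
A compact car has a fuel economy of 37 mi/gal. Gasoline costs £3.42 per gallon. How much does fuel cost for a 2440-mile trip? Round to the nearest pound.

Fuel = 2440 mi / 37 mpg = 65.95 gal
Cost = 65.95 gal × £3.42/gal = £225.54 ≈ £226

£226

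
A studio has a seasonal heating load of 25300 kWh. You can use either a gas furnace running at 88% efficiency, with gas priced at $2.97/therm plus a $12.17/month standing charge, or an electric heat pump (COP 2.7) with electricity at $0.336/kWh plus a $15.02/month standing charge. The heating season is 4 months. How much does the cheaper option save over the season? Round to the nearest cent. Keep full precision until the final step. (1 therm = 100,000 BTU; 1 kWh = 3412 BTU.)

Heat load = 25300 kWh × 3412 = 86,323,600 BTU
Gas: input = 86,323,600 / 0.88 = 98,095,000 BTU = 981 therm → 981 × $2.97 = $2,913.42; + 4 × $12.17 standing = $2,962.10
Heat pump: 86,323,600 BTU / 3412 = 25,300 kWh heat; / 2.7 = 9,370 kWh in → × $0.336 = $3,148.44; + 4 × $15.02 standing = $3,208.52
Difference = |$2,962.10 − $3,208.52| = $246.42

$246.42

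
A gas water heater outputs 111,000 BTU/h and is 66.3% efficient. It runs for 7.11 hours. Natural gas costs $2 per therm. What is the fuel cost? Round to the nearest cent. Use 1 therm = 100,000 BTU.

Heat delivered = 111,000 BTU/h × 7.11 h = 789,210 BTU
Gas input = 789,210 / 0.663 = 1,190,362 BTU
= 1,190,362 / 100,000 = 11.9 therm
Cost = 11.9 × $2/therm = $23.81

$23.81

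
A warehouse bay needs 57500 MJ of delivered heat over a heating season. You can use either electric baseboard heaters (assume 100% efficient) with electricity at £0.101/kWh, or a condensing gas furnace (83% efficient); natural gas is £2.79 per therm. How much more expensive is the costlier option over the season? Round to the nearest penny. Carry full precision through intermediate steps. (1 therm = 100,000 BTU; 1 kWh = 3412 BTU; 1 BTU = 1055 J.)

£218.72

Heat load = 57500 MJ = 57,500,000,000 J / 1055 = 54,502,370 BTU
Gas: input = 54,502,370 / 0.83 = 65,665,506 BTU = 656.7 therm → 656.7 × £2.79 = £1,832.07
Electric: 54,502,370 BTU / 3412 = 15,970 kWh → × £0.101 = £1,613.35
Difference = |£1,832.07 − £1,613.35| = £218.72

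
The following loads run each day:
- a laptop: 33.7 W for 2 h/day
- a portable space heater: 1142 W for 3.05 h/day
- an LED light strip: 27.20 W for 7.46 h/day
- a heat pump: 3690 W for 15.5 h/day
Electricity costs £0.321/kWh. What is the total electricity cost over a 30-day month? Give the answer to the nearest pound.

laptop: 33.7 W × 2 h × 30 d = 2,022 Wh = 2.022 kWh
portable space heater: 1142 W × 3.05 h × 30 d = 104,493 Wh = 104.5 kWh
LED light strip: 27.20 W × 7.46 h × 30 d = 6,087 Wh = 6.087 kWh
heat pump: 3690 W × 15.5 h × 30 d = 1,715,850 Wh = 1,716 kWh
Total energy = 2.022 + 104.5 + 6.087 + 1,716 = 1,828 kWh
Cost = 1,828 kWh × £0.321 = £586.93 ≈ £587

£587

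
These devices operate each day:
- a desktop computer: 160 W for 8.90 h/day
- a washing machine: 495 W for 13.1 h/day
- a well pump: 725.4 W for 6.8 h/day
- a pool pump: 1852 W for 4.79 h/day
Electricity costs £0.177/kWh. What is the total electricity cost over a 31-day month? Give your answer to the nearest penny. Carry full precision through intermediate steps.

£119.14

desktop computer: 160 W × 8.90 h × 31 d = 44,144 Wh = 44.14 kWh
washing machine: 495 W × 13.1 h × 31 d = 201,020 Wh = 201 kWh
well pump: 725.4 W × 6.8 h × 31 d = 152,914 Wh = 152.9 kWh
pool pump: 1852 W × 4.79 h × 31 d = 275,003 Wh = 275 kWh
Total energy = 44.14 + 201 + 152.9 + 275 = 673.1 kWh
Cost = 673.1 kWh × £0.177 = £119.14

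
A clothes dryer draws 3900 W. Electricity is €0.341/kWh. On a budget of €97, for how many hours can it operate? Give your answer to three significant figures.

Energy budget = €97 / €0.341 per kWh = 284.5 kWh = 284,457 Wh
Runtime = 284,457 Wh / 3900 W = 72.94 h

72.9 h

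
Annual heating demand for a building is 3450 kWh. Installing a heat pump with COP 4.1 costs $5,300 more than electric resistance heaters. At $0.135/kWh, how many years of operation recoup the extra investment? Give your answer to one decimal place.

Resistance: 3450 kWh × $0.135 = $465.75/yr
Heat pump: 3450 / 4.1 = 841.5 kWh in → × $0.135 = $113.60/yr
Annual savings = $352.15
Payback = $5,300 / $352.15 = 15.1 years

15.1 years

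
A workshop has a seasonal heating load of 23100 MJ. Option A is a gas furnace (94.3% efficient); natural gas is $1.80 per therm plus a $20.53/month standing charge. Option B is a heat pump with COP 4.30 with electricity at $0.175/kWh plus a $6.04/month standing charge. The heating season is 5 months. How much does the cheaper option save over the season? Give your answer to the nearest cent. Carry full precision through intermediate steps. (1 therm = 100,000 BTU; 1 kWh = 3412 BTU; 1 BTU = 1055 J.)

$229.23

Heat load = 23100 MJ = 23,100,000,000 J / 1055 = 21,895,735 BTU
Gas: input = 21,895,735 / 0.943 = 23,219,231 BTU = 232.2 therm → 232.2 × $1.80 = $417.95; + 5 × $20.53 standing = $520.60
Heat pump: 21,895,735 BTU / 3412 = 6,417 kWh heat; / 4.30 = 1,492 kWh in → × $0.175 = $261.17; + 5 × $6.04 standing = $291.37
Difference = |$520.60 − $291.37| = $229.23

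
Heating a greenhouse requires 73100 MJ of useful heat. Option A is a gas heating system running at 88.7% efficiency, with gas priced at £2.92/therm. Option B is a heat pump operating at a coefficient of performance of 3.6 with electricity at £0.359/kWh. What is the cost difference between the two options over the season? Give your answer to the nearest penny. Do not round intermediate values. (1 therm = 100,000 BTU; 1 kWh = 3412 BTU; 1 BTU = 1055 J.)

Heat load = 73100 MJ = 73,100,000,000 J / 1055 = 69,289,100 BTU
Gas: input = 69,289,100 / 0.887 = 78,116,234 BTU = 781.2 therm → 781.2 × £2.92 = £2,280.99
Heat pump: 69,289,100 BTU / 3412 = 20,310 kWh heat; / 3.6 = 5,641 kWh in → × £0.359 = £2,025.11
Difference = |£2,280.99 − £2,025.11| = £255.89

£255.89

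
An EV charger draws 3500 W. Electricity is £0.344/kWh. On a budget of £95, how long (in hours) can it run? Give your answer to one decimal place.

Energy budget = £95 / £0.344 per kWh = 276.2 kWh = 276,163 Wh
Runtime = 276,163 Wh / 3500 W = 78.9 h

78.9 h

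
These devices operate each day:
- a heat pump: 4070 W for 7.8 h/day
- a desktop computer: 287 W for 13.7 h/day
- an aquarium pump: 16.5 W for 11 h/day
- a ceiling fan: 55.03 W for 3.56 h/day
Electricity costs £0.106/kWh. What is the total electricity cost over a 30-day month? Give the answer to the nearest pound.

heat pump: 4070 W × 7.8 h × 30 d = 952,380 Wh = 952.4 kWh
desktop computer: 287 W × 13.7 h × 30 d = 117,957 Wh = 118 kWh
aquarium pump: 16.5 W × 11 h × 30 d = 5,445 Wh = 5.445 kWh
ceiling fan: 55.03 W × 3.56 h × 30 d = 5,877 Wh = 5.877 kWh
Total energy = 952.4 + 118 + 5.445 + 5.877 = 1,082 kWh
Cost = 1,082 kWh × £0.106 = £114.66 ≈ £115

£115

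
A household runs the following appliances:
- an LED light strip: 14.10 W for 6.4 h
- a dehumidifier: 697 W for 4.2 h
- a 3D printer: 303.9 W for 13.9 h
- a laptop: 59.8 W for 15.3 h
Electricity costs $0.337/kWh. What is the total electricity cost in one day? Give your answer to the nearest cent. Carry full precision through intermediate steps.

LED light strip: 14.10 W × 6.4 h = 90 Wh = 0.09024 kWh
dehumidifier: 697 W × 4.2 h = 2,927 Wh = 2.927 kWh
3D printer: 303.9 W × 13.9 h = 4,224 Wh = 4.224 kWh
laptop: 59.8 W × 15.3 h = 915 Wh = 0.9149 kWh
Total energy = 0.09024 + 2.927 + 4.224 + 0.9149 = 8.157 kWh
Cost = 8.157 kWh × $0.337 = $2.75

$2.75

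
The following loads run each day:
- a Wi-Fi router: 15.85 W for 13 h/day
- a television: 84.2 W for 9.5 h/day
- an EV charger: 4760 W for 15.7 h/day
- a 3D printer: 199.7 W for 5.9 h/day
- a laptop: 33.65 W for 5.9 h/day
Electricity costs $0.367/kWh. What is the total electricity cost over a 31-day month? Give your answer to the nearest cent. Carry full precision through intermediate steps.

Wi-Fi router: 15.85 W × 13 h × 31 d = 6,388 Wh = 6.388 kWh
television: 84.2 W × 9.5 h × 31 d = 24,797 Wh = 24.8 kWh
EV charger: 4760 W × 15.7 h × 31 d = 2,316,692 Wh = 2,317 kWh
3D printer: 199.7 W × 5.9 h × 31 d = 36,525 Wh = 36.53 kWh
laptop: 33.65 W × 5.9 h × 31 d = 6,155 Wh = 6.155 kWh
Total energy = 6.388 + 24.8 + 2,317 + 36.53 + 6.155 = 2,391 kWh
Cost = 2,391 kWh × $0.367 = $877.33

$877.33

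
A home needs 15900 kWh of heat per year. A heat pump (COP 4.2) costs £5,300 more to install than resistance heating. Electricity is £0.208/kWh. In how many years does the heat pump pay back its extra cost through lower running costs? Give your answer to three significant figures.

Resistance: 15900 kWh × £0.208 = £3,307.20/yr
Heat pump: 15900 / 4.2 = 3786 kWh in → × £0.208 = £787.43/yr
Annual savings = £2,519.77
Payback = £5,300 / £2,519.77 = 2.1 years

2.10 years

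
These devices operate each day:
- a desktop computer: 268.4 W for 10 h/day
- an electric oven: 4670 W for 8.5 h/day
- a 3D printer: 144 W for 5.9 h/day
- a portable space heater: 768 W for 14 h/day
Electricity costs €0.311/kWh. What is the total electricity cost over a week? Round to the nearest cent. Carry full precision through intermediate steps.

€117.52

desktop computer: 268.4 W × 10 h × 7 d = 18,788 Wh = 18.79 kWh
electric oven: 4670 W × 8.5 h × 7 d = 277,865 Wh = 277.9 kWh
3D printer: 144 W × 5.9 h × 7 d = 5,947 Wh = 5.947 kWh
portable space heater: 768 W × 14 h × 7 d = 75,264 Wh = 75.26 kWh
Total energy = 18.79 + 277.9 + 5.947 + 75.26 = 377.9 kWh
Cost = 377.9 kWh × €0.311 = €117.52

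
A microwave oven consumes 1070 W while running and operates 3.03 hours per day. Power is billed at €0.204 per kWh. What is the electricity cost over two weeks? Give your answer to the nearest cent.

€9.26

Energy = 1070 W × 3.03 h/day × 14 days = 45,389 Wh = 45.39 kWh
Cost = 45.39 kWh × €0.204/kWh = €9.26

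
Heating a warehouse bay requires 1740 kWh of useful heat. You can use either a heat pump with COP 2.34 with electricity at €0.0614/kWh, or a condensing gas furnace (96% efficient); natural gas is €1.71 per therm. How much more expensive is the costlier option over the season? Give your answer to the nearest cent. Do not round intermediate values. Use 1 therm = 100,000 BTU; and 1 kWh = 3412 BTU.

€60.09

Heat load = 1740 kWh × 3412 = 5,936,880 BTU
Gas: input = 5,936,880 / 0.96 = 6,184,250 BTU = 61.84 therm → 61.84 × €1.71 = €105.75
Heat pump: 5,936,880 BTU / 3412 = 1,740 kWh heat; / 2.34 = 743.6 kWh in → × €0.0614 = €45.66
Difference = |€105.75 − €45.66| = €60.09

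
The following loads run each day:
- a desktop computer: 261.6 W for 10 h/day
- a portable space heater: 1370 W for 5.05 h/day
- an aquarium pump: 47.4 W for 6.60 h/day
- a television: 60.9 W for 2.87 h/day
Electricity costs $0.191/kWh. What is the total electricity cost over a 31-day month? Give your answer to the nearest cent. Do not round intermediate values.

desktop computer: 261.6 W × 10 h × 31 d = 81,096 Wh = 81.1 kWh
portable space heater: 1370 W × 5.05 h × 31 d = 214,474 Wh = 214.5 kWh
aquarium pump: 47.4 W × 6.60 h × 31 d = 9,698 Wh = 9.698 kWh
television: 60.9 W × 2.87 h × 31 d = 5,418 Wh = 5.418 kWh
Total energy = 81.1 + 214.5 + 9.698 + 5.418 = 310.7 kWh
Cost = 310.7 kWh × $0.191 = $59.34

$59.34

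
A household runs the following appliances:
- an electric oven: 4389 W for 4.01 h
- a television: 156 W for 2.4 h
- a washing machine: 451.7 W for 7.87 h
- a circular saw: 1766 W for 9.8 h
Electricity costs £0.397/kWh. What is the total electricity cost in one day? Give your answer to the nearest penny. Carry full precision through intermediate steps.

£15.42

electric oven: 4389 W × 4.01 h = 17,600 Wh = 17.6 kWh
television: 156 W × 2.4 h = 374 Wh = 0.3744 kWh
washing machine: 451.7 W × 7.87 h = 3,555 Wh = 3.555 kWh
circular saw: 1766 W × 9.8 h = 17,307 Wh = 17.31 kWh
Total energy = 17.6 + 0.3744 + 3.555 + 17.31 = 38.84 kWh
Cost = 38.84 kWh × £0.397 = £15.42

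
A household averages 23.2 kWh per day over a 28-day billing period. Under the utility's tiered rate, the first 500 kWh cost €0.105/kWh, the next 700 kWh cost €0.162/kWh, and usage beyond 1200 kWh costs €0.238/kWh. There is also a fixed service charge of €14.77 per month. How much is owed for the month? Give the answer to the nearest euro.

Usage = 23.2 kWh/day × 28 days = 649.6 kWh
First 500 kWh × €0.105 = €52.50
Next 149.6 kWh × €0.162 = €24.24
Remaining tier: 0 kWh (not reached)
Energy charge = €76.74; + service €14.77 = €91.51 ≈ €92

€92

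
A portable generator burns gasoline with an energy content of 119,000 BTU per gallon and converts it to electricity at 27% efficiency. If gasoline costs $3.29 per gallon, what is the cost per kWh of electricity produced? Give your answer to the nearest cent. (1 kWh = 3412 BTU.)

$0.35

Electrical output per gallon = 119,000 BTU × 0.27 / 3412 BTU/kWh = 9.417 kWh
Cost per kWh = $3.29 / 9.417 kWh = $0.349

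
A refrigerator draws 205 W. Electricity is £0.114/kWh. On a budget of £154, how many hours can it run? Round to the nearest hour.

Energy budget = £154 / £0.114 per kWh = 1,351 kWh = 1,350,877 Wh
Runtime = 1,350,877 Wh / 205 W = 6,590 h

6590 h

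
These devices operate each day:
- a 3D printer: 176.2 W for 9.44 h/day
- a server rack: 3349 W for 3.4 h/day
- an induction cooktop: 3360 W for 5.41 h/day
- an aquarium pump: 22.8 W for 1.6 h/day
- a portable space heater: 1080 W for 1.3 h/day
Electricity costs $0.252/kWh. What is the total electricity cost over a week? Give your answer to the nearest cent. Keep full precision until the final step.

3D printer: 176.2 W × 9.44 h × 7 d = 11,643 Wh = 11.64 kWh
server rack: 3349 W × 3.4 h × 7 d = 79,706 Wh = 79.71 kWh
induction cooktop: 3360 W × 5.41 h × 7 d = 127,243 Wh = 127.2 kWh
aquarium pump: 22.8 W × 1.6 h × 7 d = 255 Wh = 0.2554 kWh
portable space heater: 1080 W × 1.3 h × 7 d = 9,828 Wh = 9.828 kWh
Total energy = 11.64 + 79.71 + 127.2 + 0.2554 + 9.828 = 228.7 kWh
Cost = 228.7 kWh × $0.252 = $57.63

$57.63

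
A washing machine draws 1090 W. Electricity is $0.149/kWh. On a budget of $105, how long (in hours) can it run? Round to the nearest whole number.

Energy budget = $105 / $0.149 per kWh = 704.7 kWh = 704,698 Wh
Runtime = 704,698 Wh / 1090 W = 646.5 h

647 h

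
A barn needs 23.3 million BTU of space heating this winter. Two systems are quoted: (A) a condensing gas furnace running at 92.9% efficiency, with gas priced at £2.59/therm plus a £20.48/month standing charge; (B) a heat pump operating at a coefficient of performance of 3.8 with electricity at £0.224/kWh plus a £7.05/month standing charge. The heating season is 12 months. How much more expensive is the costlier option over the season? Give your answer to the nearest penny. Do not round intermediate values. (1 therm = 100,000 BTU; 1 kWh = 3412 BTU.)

Heat load = 23.3 × 10⁶ BTU = 23,300,000 BTU
Gas: input = 23,300,000 / 0.929 = 25,080,732 BTU = 250.8 therm → 250.8 × £2.59 = £649.59; + 12 × £20.48 standing = £895.35
Heat pump: 23,300,000 BTU / 3412 = 6,829 kWh heat; / 3.8 = 1,797 kWh in → × £0.224 = £402.54; + 12 × £7.05 standing = £487.14
Difference = |£895.35 − £487.14| = £408.21

£408.21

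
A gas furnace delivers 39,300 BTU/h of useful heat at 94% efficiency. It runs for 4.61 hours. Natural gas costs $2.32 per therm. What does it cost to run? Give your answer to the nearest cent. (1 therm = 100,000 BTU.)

$4.47

Heat delivered = 39,300 BTU/h × 4.61 h = 181,173 BTU
Gas input = 181,173 / 0.94 = 192,737 BTU
= 192,737 / 100,000 = 1.927 therm
Cost = 1.927 × $2.32/therm = $4.47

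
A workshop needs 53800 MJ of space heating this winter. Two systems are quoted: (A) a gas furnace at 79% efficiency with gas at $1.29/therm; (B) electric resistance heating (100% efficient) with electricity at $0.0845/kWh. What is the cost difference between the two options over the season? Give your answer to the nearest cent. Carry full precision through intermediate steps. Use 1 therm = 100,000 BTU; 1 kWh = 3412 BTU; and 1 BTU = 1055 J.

Heat load = 53800 MJ = 53,800,000,000 J / 1055 = 50,995,261 BTU
Gas: input = 50,995,261 / 0.79 = 64,550,963 BTU = 645.5 therm → 645.5 × $1.29 = $832.71
Electric: 50,995,261 BTU / 3412 = 14,950 kWh → × $0.0845 = $1,262.92
Difference = |$832.71 − $1,262.92| = $430.22

$430.22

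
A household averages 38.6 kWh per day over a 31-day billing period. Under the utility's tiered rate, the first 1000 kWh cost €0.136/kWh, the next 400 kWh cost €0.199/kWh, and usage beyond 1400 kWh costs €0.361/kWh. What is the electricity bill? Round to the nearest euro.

Usage = 38.6 kWh/day × 31 days = 1196.6 kWh
First 1000 kWh × €0.136 = €136.00
Next 196.6 kWh × €0.199 = €39.12
Remaining tier: 0 kWh (not reached)
Total = €175.12 ≈ €175

€175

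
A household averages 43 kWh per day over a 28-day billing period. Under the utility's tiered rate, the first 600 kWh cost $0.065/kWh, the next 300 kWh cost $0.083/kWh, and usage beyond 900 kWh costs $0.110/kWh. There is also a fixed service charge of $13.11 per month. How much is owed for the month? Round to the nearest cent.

$110.45

Usage = 43 kWh/day × 28 days = 1204 kWh
First 600 kWh × $0.065 = $39.00
Next 300 kWh × $0.083 = $24.90
Remaining 304 kWh × $0.110 = $33.44
Energy charge = $97.34; + service $13.11 = $110.45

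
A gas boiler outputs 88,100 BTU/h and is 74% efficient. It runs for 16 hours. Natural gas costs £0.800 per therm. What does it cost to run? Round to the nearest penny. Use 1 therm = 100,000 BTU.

£15.24

Heat delivered = 88,100 BTU/h × 16 h = 1,409,600 BTU
Gas input = 1,409,600 / 0.74 = 1,904,865 BTU
= 1,904,865 / 100,000 = 19.05 therm
Cost = 19.05 × £0.800/therm = £15.24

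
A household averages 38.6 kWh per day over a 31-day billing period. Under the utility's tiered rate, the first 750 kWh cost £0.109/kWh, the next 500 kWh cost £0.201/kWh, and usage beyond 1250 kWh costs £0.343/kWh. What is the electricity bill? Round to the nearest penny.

£171.52

Usage = 38.6 kWh/day × 31 days = 1196.6 kWh
First 750 kWh × £0.109 = £81.75
Next 446.6 kWh × £0.201 = £89.77
Remaining tier: 0 kWh (not reached)
Total = £171.52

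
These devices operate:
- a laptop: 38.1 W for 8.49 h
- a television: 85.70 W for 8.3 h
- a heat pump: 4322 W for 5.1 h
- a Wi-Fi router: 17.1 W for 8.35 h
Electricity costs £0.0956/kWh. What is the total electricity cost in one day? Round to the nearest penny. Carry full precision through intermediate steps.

£2.22

laptop: 38.1 W × 8.49 h = 323 Wh = 0.3235 kWh
television: 85.70 W × 8.3 h = 711 Wh = 0.7113 kWh
heat pump: 4322 W × 5.1 h = 22,042 Wh = 22.04 kWh
Wi-Fi router: 17.1 W × 8.35 h = 143 Wh = 0.1428 kWh
Total energy = 0.3235 + 0.7113 + 22.04 + 0.1428 = 23.22 kWh
Cost = 23.22 kWh × £0.0956 = £2.22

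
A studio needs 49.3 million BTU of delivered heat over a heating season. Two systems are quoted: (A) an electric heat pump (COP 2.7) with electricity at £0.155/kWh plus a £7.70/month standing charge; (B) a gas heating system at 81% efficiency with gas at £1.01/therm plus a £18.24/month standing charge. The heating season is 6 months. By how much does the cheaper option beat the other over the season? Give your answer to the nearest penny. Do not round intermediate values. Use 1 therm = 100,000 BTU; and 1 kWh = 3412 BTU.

Heat load = 49.3 × 10⁶ BTU = 49,300,000 BTU
Gas: input = 49,300,000 / 0.81 = 60,864,198 BTU = 608.6 therm → 608.6 × £1.01 = £614.73; + 6 × £18.24 standing = £724.17
Heat pump: 49,300,000 BTU / 3412 = 14,450 kWh heat; / 2.7 = 5,351 kWh in → × £0.155 = £829.48; + 6 × £7.70 standing = £875.68
Difference = |£724.17 − £875.68| = £151.51

£151.51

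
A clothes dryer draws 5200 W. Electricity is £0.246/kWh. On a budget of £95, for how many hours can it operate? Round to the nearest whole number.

Energy budget = £95 / £0.246 per kWh = 386.2 kWh = 386,179 Wh
Runtime = 386,179 Wh / 5200 W = 74.27 h

74 h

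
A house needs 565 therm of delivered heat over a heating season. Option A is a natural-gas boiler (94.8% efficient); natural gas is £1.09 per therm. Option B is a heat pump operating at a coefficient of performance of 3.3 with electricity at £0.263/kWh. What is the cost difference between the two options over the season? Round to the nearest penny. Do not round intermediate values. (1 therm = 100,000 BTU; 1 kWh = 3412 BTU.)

£670.09

Heat load = 565 therm × 100,000 = 56,500,000 BTU
Gas: input = 56,500,000 / 0.948 = 59,599,156 BTU = 596 therm → 596 × £1.09 = £649.63
Heat pump: 56,500,000 BTU / 3412 = 16,560 kWh heat; / 3.3 = 5,018 kWh in → × £0.263 = £1,319.72
Difference = |£649.63 − £1,319.72| = £670.09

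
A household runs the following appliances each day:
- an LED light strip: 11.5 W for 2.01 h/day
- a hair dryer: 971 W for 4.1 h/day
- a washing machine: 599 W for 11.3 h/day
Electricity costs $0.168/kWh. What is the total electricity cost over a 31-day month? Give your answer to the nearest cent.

$56.11

LED light strip: 11.5 W × 2.01 h × 31 d = 717 Wh = 0.7166 kWh
hair dryer: 971 W × 4.1 h × 31 d = 123,414 Wh = 123.4 kWh
washing machine: 599 W × 11.3 h × 31 d = 209,830 Wh = 209.8 kWh
Total energy = 0.7166 + 123.4 + 209.8 = 334 kWh
Cost = 334 kWh × $0.168 = $56.11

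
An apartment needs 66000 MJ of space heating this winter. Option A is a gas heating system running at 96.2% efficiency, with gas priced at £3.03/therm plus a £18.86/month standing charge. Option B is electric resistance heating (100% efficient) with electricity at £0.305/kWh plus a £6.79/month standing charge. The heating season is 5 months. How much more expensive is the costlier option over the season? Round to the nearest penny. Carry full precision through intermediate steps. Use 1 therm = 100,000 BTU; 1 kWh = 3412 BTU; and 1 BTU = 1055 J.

£3561.42

Heat load = 66000 MJ = 66,000,000,000 J / 1055 = 62,559,242 BTU
Gas: input = 62,559,242 / 0.962 = 65,030,397 BTU = 650.3 therm → 650.3 × £3.03 = £1,970.42; + 5 × £18.86 standing = £2,064.72
Electric: 62,559,242 BTU / 3412 = 18,340 kWh → × £0.305 = £5,592.19; + 5 × £6.79 standing = £5,626.14
Difference = |£2,064.72 − £5,626.14| = £3,561.42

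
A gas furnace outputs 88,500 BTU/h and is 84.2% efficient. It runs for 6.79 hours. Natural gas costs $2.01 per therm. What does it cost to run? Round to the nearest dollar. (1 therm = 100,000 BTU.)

$14

Heat delivered = 88,500 BTU/h × 6.79 h = 600,915 BTU
Gas input = 600,915 / 0.842 = 713,676 BTU
= 713,676 / 100,000 = 7.137 therm
Cost = 7.137 × $2.01/therm = $14.34 ≈ $14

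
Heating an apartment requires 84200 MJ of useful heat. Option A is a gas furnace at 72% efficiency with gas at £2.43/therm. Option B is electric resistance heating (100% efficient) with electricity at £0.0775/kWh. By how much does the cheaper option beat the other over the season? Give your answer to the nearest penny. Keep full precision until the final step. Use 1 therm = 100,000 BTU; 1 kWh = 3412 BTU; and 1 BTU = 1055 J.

£880.79

Heat load = 84200 MJ = 84,200,000,000 J / 1055 = 79,810,427 BTU
Gas: input = 79,810,427 / 0.72 = 110,847,815 BTU = 1,108 therm → 1,108 × £2.43 = £2,693.60
Electric: 79,810,427 BTU / 3412 = 23,390 kWh → × £0.0775 = £1,812.81
Difference = |£2,693.60 − £1,812.81| = £880.79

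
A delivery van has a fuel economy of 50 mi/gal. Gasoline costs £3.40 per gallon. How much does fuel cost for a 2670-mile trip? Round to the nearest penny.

£181.56

Fuel = 2670 mi / 50 mpg = 53.4 gal
Cost = 53.4 gal × £3.40/gal = £181.56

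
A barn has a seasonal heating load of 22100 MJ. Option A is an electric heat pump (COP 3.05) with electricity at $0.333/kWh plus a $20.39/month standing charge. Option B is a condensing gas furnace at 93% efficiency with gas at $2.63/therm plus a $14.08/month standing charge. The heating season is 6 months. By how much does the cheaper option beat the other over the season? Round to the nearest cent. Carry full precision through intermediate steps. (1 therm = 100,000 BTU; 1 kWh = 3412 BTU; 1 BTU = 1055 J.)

Heat load = 22100 MJ = 22,100,000,000 J / 1055 = 20,947,867 BTU
Gas: input = 20,947,867 / 0.93 = 22,524,588 BTU = 225.2 therm → 225.2 × $2.63 = $592.40; + 6 × $14.08 standing = $676.88
Heat pump: 20,947,867 BTU / 3412 = 6,139 kWh heat; / 3.05 = 2,013 kWh in → × $0.333 = $670.31; + 6 × $20.39 standing = $792.65
Difference = |$676.88 − $792.65| = $115.77

$115.77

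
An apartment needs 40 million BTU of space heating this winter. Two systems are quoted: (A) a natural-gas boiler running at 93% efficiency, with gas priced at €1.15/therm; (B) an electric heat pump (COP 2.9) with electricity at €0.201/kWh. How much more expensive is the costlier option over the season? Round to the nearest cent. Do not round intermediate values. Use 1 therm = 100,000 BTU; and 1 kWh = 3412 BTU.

Heat load = 40 × 10⁶ BTU = 40,000,000 BTU
Gas: input = 40,000,000 / 0.93 = 43,010,753 BTU = 430.1 therm → 430.1 × €1.15 = €494.62
Heat pump: 40,000,000 BTU / 3412 = 11,720 kWh heat; / 2.9 = 4,043 kWh in → × €0.201 = €812.55
Difference = |€494.62 − €812.55| = €317.92

€317.92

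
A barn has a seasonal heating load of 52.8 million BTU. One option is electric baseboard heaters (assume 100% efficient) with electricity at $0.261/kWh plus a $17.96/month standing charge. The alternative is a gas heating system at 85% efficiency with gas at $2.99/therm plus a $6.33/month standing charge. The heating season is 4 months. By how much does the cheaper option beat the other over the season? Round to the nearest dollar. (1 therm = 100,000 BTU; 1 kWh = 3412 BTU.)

Heat load = 52.8 × 10⁶ BTU = 52,800,000 BTU
Gas: input = 52,800,000 / 0.85 = 62,117,647 BTU = 621.2 therm → 621.2 × $2.99 = $1,857.32; + 4 × $6.33 standing = $1,882.64
Electric: 52,800,000 BTU / 3412 = 15,470 kWh → × $0.261 = $4,038.92; + 4 × $17.96 standing = $4,110.76
Difference = |$1,882.64 − $4,110.76| = $2,228.12 ≈ $2228

$2228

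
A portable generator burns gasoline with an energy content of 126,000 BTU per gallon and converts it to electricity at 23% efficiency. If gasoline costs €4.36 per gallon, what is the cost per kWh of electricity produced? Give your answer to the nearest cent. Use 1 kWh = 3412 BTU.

Electrical output per gallon = 126,000 BTU × 0.23 / 3412 BTU/kWh = 8.494 kWh
Cost per kWh = €4.36 / 8.494 kWh = €0.513

€0.51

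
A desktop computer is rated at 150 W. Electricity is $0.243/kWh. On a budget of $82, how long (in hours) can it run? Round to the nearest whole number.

2250 h

Energy budget = $82 / $0.243 per kWh = 337.4 kWh = 337,449 Wh
Runtime = 337,449 Wh / 150 W = 2,250 h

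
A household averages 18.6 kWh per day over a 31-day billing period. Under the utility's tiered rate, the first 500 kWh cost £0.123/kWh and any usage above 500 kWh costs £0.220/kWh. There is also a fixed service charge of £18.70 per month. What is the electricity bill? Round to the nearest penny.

Usage = 18.6 kWh/day × 31 days = 576.6 kWh
First 500 kWh × £0.123 = £61.50
Remaining 76.6 kWh × £0.220 = £16.85
Energy charge = £78.35; + service £18.70 = £97.05

£97.05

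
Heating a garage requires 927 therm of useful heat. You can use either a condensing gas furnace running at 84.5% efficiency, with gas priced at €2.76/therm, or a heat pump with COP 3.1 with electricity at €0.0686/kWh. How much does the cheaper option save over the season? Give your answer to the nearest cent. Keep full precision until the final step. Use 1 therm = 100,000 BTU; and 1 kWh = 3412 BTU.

€2426.61

Heat load = 927 therm × 100,000 = 92,700,000 BTU
Gas: input = 92,700,000 / 0.845 = 109,704,142 BTU = 1,097 therm → 1,097 × €2.76 = €3,027.83
Heat pump: 92,700,000 BTU / 3412 = 27,170 kWh heat; / 3.1 = 8,764 kWh in → × €0.0686 = €601.22
Difference = |€3,027.83 − €601.22| = €2,426.61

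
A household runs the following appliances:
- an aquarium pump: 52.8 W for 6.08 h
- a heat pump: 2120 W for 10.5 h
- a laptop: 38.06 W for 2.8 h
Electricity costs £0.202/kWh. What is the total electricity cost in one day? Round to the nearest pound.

£5

aquarium pump: 52.8 W × 6.08 h = 321 Wh = 0.321 kWh
heat pump: 2120 W × 10.5 h = 22,260 Wh = 22.26 kWh
laptop: 38.06 W × 2.8 h = 107 Wh = 0.1066 kWh
Total energy = 0.321 + 22.26 + 0.1066 = 22.69 kWh
Cost = 22.69 kWh × £0.202 = £4.58 ≈ £5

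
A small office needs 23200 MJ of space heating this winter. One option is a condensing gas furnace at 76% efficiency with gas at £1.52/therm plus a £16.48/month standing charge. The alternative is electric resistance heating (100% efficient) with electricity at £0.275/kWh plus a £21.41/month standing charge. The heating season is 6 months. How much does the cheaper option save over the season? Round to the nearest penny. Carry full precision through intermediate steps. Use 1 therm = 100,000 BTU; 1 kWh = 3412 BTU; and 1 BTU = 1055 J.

Heat load = 23200 MJ = 23,200,000,000 J / 1055 = 21,990,521 BTU
Gas: input = 21,990,521 / 0.76 = 28,934,896 BTU = 289.3 therm → 289.3 × £1.52 = £439.81; + 6 × £16.48 standing = £538.69
Electric: 21,990,521 BTU / 3412 = 6,445 kWh → × £0.275 = £1,772.39; + 6 × £21.41 standing = £1,900.85
Difference = |£538.69 − £1,900.85| = £1,362.16

£1362.16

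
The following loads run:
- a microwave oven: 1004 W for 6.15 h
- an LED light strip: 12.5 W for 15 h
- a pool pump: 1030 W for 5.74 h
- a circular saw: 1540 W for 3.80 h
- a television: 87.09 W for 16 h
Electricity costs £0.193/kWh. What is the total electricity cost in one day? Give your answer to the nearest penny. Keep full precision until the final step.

microwave oven: 1004 W × 6.15 h = 6,175 Wh = 6.175 kWh
LED light strip: 12.5 W × 15 h = 188 Wh = 0.1875 kWh
pool pump: 1030 W × 5.74 h = 5,912 Wh = 5.912 kWh
circular saw: 1540 W × 3.80 h = 5,852 Wh = 5.852 kWh
television: 87.09 W × 16 h = 1,393 Wh = 1.393 kWh
Total energy = 6.175 + 0.1875 + 5.912 + 5.852 + 1.393 = 19.52 kWh
Cost = 19.52 kWh × £0.193 = £3.77

£3.77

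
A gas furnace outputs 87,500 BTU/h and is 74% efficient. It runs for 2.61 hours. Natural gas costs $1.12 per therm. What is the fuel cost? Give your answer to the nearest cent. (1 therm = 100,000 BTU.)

Heat delivered = 87,500 BTU/h × 2.61 h = 228,375 BTU
Gas input = 228,375 / 0.74 = 308,615 BTU
= 308,615 / 100,000 = 3.086 therm
Cost = 3.086 × $1.12/therm = $3.46

$3.46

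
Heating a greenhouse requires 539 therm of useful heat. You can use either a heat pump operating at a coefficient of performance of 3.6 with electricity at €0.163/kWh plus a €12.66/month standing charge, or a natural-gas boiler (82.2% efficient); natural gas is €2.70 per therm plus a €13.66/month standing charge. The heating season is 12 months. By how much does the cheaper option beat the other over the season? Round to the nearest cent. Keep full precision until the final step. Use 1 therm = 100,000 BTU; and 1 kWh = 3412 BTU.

Heat load = 539 therm × 100,000 = 53,900,000 BTU
Gas: input = 53,900,000 / 0.822 = 65,571,776 BTU = 655.7 therm → 655.7 × €2.70 = €1,770.44; + 12 × €13.66 standing = €1,934.36
Heat pump: 53,900,000 BTU / 3412 = 15,800 kWh heat; / 3.6 = 4,388 kWh in → × €0.163 = €715.26; + 12 × €12.66 standing = €867.18
Difference = |€1,934.36 − €867.18| = €1,067.18

€1067.18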